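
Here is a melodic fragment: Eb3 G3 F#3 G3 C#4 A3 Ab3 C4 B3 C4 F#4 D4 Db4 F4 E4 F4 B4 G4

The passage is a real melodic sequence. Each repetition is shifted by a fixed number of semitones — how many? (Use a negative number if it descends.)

With a 6-note motive the entries are Eb3, Ab3, Db4, each up a 4th from the previous.
Counting half-steps from Eb3 to Ab3: 5.

5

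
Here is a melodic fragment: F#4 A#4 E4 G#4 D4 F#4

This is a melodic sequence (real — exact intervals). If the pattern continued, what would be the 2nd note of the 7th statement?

Bb3

Grouping in 2s, the 2nd note of each cell is A#4, G#4, F#4.
Extending down a 2nd: E4 → D4 → C4 → Bb3.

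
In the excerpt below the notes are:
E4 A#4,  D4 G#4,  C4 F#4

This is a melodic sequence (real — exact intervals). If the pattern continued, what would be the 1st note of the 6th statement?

With 2-note cells, note 1 of each statement runs E4, D4, C4.
Extending down a 2nd: Bb3 → Ab3 → Gb3.

Gb3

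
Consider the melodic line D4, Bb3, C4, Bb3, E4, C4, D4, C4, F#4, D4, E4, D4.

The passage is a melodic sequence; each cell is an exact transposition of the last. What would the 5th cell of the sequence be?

The 4-note cells begin on D4, E4, F#4 — each up a 2nd from the last.
Extending up a 2nd: G#4 → A#4.
From A#4 the exact shape gives A#4 F#4 G#4 F#4.

A#4 F#4 G#4 F#4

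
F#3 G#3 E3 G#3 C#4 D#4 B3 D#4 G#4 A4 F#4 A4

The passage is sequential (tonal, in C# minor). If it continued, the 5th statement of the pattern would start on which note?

A5

Unit = 4 notes; the statements start on F#3, C#4, G#4, moving up a 5th each time.
Extending the heads up a 5th: D#5 → A5.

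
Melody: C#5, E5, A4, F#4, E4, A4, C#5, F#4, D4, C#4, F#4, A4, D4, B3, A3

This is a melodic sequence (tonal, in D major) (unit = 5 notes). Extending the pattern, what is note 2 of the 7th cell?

G3

The unit is 5 notes. Position-2 pitches of the 3 shown cells: E5, C#5, A4.
Extending down a 3rd: F#4 → D4 → B3 → G3.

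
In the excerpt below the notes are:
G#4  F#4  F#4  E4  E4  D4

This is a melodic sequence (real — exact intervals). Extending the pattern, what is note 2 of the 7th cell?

Gb3

The unit is 2 notes. Position-2 pitches of the 3 shown cells: F#4, E4, D4.
Extending down a 2nd: C4 → Bb3 → Ab3 → Gb3.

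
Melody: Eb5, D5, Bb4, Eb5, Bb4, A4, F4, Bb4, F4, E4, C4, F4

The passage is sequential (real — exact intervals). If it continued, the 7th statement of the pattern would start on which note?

Unit = 4 notes; the statements start on Eb5, Bb4, F4, moving down a 4th each time.
Extending the heads down a 4th: C4 → G3 → D3 → A2.

A2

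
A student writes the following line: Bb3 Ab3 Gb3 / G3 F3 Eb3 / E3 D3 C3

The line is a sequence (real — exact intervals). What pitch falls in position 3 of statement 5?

F#2

Grouping in 3s, the 3rd note of each cell is Gb3, Eb3, C3.
Each moves down a 3rd. Continuing: A2 → F#2.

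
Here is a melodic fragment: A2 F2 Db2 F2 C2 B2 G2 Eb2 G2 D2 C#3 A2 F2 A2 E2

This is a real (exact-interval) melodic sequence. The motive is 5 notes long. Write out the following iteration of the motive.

The 5-note cells begin on A2, B2, C#3 — each up a 2nd from the last.
So cell 4 is D#3 B2 G2 B2 F#2.

D#3 B2 G2 B2 F#2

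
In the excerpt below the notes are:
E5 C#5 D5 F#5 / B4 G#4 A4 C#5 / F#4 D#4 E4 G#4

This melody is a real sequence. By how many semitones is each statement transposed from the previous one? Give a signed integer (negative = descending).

The 4-note cells begin on E5, B4, F#4 — each down a 4th from the last.
E5 to B4 spans -5 semitones.

-5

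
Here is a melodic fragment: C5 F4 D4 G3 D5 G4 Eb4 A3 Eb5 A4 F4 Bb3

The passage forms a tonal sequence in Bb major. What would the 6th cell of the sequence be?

Taking 4-note groups, the heads are C5, D5, Eb5: the pattern moves up a 2nd.
Extending up a 2nd: F5 → G5 → A5.
From A5 the diatonic shape gives A5 D5 Bb4 Eb4.

A5 D5 Bb4 Eb4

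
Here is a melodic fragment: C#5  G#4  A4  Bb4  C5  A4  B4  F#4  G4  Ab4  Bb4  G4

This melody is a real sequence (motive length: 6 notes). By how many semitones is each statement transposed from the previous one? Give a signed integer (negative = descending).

Taking 6-note groups, the heads are C#5, B4: the pattern moves down a 2nd.
C#5 to B4 spans -2 semitones.

-2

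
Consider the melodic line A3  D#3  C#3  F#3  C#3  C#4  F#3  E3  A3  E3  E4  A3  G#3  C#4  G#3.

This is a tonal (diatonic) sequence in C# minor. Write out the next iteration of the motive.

With a 5-note motive the entries are A3, C#4, E4, each up a 3rd from the previous.
From G#4 the diatonic shape gives G#4 C#4 B3 E4 B3.

G#4 C#4 B3 E4 B3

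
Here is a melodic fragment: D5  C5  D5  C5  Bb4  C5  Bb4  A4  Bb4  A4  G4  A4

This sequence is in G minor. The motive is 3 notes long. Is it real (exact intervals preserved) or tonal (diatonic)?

tonal

Every note is diatonic to G minor.
Cell 1 has -2 semitones from note 1 to 2, but cell 3 has -1 — the interval quality changes while the contour stays the same, which is the hallmark of a tonal sequence.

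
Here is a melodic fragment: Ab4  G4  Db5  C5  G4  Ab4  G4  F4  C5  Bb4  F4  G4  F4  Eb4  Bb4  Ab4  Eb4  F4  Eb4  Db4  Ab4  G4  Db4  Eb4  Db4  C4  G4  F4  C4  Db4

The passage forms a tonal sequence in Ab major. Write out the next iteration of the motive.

Taking 6-note groups, the heads are Ab4, G4, F4, Eb4, Db4: the pattern moves down a 2nd.
From C4 the diatonic shape gives C4 Bb3 F4 Eb4 Bb3 C4.

C4 Bb3 F4 Eb4 Bb3 C4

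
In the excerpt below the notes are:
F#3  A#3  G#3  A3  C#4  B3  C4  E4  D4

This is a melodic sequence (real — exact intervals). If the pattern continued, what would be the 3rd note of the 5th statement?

Ab4

Grouping in 3s, the 3rd note of each cell is G#3, B3, D4.
Each moves up a 3rd. Continuing: F4 → Ab4.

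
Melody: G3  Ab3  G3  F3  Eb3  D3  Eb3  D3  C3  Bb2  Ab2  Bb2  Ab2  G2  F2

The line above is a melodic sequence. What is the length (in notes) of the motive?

There are 15 notes; a 5-note unit gives 3 cells:
G3 Ab3 G3 F3 Eb3 | D3 Eb3 D3 C3 Bb2 | Ab2 Bb2 Ab2 G2 F2
Each cell is the previous one down a 4th — so the unit is 5 notes.

5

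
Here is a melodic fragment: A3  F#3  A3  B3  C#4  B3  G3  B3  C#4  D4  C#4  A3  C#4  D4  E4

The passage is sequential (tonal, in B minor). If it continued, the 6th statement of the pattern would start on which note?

Taking 5-note groups, the heads are A3, B3, C#4: the pattern moves up a 2nd.
Extending the heads up a 2nd: D4 → E4 → F#4.

F#4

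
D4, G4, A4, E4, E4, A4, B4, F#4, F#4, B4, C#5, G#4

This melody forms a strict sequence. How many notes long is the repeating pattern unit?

Try groups of 4 (3 cells in 12 notes):
D4 G4 A4 E4 | E4 A4 B4 F#4 | F#4 B4 C#5 G#4
That's a consistent up a 2nd shift per cell, and no other grouping gives one.

4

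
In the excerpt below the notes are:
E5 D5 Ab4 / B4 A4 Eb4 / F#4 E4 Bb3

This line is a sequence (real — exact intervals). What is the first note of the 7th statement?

A#2

The 3-note cells begin on E5, B4, F#4 — each down a 4th from the last.
Extending the heads down a 4th: C#4 → G#3 → D#3 → A#2.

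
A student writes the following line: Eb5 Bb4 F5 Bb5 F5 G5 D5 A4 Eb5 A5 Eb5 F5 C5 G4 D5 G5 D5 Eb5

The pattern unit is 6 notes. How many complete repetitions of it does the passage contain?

18 notes in groups of 6 gives 18/6 = 3 statements.
Starts: Eb5, D5, C5 — each down a 2nd.

3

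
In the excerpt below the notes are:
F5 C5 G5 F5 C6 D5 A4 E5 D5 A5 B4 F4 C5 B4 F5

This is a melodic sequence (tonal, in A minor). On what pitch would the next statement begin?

G4

The 5-note cells begin on F5, D5, B4 — each down a 3rd from the last.
The next head, down a 3rd from B4, is G4.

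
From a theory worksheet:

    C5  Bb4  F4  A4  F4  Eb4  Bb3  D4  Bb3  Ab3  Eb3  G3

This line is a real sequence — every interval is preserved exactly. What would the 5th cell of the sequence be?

With a 4-note motive the entries are C5, F4, Bb3, each down a 5th from the previous.
Carrying on: Eb3 → Ab2.
Statement 5 starts on Ab2 and keeps the same exact contour: Ab2 Gb2 Db2 F2.

Ab2 Gb2 Db2 F2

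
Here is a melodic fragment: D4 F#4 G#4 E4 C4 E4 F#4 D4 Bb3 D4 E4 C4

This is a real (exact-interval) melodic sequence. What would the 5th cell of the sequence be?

Gb3 Bb3 C4 Ab3

With a 4-note motive the entries are D4, C4, Bb3, each down a 2nd from the previous.
Extending down a 2nd: Ab3 → Gb3.
Statement 5 starts on Gb3 and keeps the same exact contour: Gb3 Bb3 C4 Ab3.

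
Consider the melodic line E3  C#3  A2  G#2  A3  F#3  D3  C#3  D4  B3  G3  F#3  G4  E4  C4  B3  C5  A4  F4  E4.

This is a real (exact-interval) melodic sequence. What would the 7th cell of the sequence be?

The 4-note cells begin on E3, A3, D4, G4, C5 — each up a 4th from the last.
Continuing the starts: F5 → Bb5.
From Bb5 the exact shape gives Bb5 G5 Eb5 D5.

Bb5 G5 Eb5 D5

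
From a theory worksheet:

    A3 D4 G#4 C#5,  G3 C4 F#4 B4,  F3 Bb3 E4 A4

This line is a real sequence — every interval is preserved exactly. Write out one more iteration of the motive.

Eb3 Ab3 D4 G4

With a 4-note motive the entries are A3, G3, F3, each down a 2nd from the previous.
So cell 4 is Eb3 Ab3 D4 G4.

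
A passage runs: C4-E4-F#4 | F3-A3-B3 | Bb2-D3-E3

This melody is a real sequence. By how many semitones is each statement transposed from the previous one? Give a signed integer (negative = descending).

Taking 3-note groups, the heads are C4, F3, Bb2: the pattern moves down a 5th.
C4 to F3 spans -7 semitones.

-7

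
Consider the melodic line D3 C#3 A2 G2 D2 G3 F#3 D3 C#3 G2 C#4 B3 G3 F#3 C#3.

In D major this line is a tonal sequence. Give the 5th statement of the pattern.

With a 5-note motive the entries are D3, G3, C#4, each up a 4th from the previous.
Carrying on: F#4 → B4.
So cell 5 is B4 A4 F#4 E4 B3.

B4 A4 F#4 E4 B3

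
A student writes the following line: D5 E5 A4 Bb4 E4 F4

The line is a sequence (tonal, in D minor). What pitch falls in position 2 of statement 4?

The unit is 2 notes. Position-2 pitches of the 3 shown cells: E5, Bb4, F4.
From F4, down a 4th gives C4.

C4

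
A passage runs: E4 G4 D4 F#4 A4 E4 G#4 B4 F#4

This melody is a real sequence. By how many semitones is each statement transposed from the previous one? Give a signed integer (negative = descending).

2

With a 3-note motive the entries are E4, F#4, G#4, each up a 2nd from the previous.
E4 to F#4 spans +2 semitones.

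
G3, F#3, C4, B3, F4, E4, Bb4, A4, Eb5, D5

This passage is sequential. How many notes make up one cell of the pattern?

There are 10 notes; a 2-note unit gives 5 cells:
G3 F#3 | C4 B3 | F4 E4 | Bb4 A4 | Eb5 D5
Every group is a transposition up a 4th of the one before; no shorter unit works.

2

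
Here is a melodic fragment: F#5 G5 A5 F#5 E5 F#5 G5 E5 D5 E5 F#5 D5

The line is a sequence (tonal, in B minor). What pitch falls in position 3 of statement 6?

Grouping in 4s, the 3rd note of each cell is A5, G5, F#5.
Carrying that down a 2nd forward: E5 → D5 → C#5.

C#5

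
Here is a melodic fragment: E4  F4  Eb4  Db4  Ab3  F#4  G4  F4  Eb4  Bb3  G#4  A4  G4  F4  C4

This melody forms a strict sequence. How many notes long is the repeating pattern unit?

5

15 notes total. Splitting into 3 groups of 5:
E4 F4 Eb4 Db4 Ab3 | F#4 G4 F4 Eb4 Bb3 | G#4 A4 G4 F4 C4
Every group is a transposition up a 2nd of the one before; no shorter unit works.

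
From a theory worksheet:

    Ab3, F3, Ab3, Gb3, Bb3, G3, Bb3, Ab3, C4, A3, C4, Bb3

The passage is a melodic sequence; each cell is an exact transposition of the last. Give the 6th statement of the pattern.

F#4 D#4 F#4 E4

Taking 4-note groups, the heads are Ab3, Bb3, C4: the pattern moves up a 2nd.
Extending up a 2nd: D4 → E4 → F#4.
From F#4 the exact shape gives F#4 D#4 F#4 E4.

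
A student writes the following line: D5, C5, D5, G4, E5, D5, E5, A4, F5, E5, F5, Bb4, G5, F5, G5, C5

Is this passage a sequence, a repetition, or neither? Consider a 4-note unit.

Each 4-note cell is the previous one transposed up a 2nd.

sequence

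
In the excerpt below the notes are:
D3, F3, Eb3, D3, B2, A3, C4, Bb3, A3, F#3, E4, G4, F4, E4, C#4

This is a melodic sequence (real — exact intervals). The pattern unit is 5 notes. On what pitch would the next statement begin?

B4

Taking 5-note groups, the heads are D3, A3, E4: the pattern moves up a 5th.
One more step up a 5th gives B4.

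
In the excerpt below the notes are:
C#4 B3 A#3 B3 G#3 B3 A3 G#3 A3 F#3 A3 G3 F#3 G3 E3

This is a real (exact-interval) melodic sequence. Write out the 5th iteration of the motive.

The 5-note cells begin on C#4, B3, A3 — each down a 2nd from the last.
Carrying on: G3 → F3.
So cell 5 is F3 Eb3 D3 Eb3 C3.

F3 Eb3 D3 Eb3 C3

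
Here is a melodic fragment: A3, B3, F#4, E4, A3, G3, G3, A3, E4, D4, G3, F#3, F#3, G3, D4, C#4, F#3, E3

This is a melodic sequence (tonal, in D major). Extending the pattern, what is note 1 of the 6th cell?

The unit is 6 notes. Position-1 pitches of the 3 shown cells: A3, G3, F#3.
Carrying that down a 2nd forward: E3 → D3 → C#3.

C#3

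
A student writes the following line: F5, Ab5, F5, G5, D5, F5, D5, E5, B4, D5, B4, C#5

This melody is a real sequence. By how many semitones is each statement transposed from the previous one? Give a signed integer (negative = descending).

With a 4-note motive the entries are F5, D5, B4, each down a 3rd from the previous.
Counting half-steps from F5 to D5: -3.

-3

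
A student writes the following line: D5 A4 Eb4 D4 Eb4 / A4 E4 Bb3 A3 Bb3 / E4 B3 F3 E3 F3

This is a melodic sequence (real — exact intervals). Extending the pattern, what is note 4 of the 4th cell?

B2

The unit is 5 notes. Position-4 pitches of the 3 shown cells: D4, A3, E3.
From E3, down a 4th gives B2.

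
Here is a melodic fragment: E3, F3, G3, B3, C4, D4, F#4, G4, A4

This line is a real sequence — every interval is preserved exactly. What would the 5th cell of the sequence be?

Unit = 3 notes; the statements start on E3, B3, F#4, moving up a 5th each time.
Carrying on: C#5 → G#5.
Statement 5 starts on G#5 and keeps the same exact contour: G#5 A5 B5.

G#5 A5 B5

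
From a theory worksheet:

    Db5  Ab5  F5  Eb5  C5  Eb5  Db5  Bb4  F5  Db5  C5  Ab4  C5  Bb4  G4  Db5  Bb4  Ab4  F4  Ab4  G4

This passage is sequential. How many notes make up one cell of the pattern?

7

21 notes total. Splitting into 3 groups of 7:
Db5 Ab5 F5 Eb5 C5 Eb5 Db5 | Bb4 F5 Db5 C5 Ab4 C5 Bb4 | G4 Db5 Bb4 Ab4 F4 Ab4 G4
Every group is a transposition down a 3rd of the one before; no shorter unit works.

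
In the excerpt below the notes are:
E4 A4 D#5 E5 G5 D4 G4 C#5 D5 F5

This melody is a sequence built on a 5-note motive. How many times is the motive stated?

10 notes in groups of 5 gives 10/5 = 2 statements.
Starts: E4, D4 — each down a 2nd.

2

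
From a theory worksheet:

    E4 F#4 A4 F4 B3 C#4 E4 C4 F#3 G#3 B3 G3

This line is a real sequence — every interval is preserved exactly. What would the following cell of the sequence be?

C#3 D#3 F#3 D3

The 4-note cells begin on E4, B3, F#3 — each down a 4th from the last.
So cell 4 is C#3 D#3 F#3 D3.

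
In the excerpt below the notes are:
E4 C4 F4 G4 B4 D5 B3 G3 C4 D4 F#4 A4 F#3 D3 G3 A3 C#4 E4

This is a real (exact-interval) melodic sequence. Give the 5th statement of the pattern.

Taking 6-note groups, the heads are E4, B3, F#3: the pattern moves down a 4th.
Extending down a 4th: C#3 → G#2.
Statement 5 starts on G#2 and keeps the same exact contour: G#2 E2 A2 B2 D#3 F#3.

G#2 E2 A2 B2 D#3 F#3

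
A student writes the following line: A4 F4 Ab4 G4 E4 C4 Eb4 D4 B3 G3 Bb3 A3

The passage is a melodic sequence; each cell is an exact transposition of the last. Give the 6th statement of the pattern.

Unit = 4 notes; the statements start on A4, E4, B3, moving down a 4th each time.
Continuing the starts: F#3 → C#3 → G#2.
From G#2 the exact shape gives G#2 E2 G2 F#2.

G#2 E2 G2 F#2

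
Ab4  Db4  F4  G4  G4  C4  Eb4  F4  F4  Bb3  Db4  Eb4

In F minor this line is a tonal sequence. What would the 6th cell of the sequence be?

C4 F3 Ab3 Bb3

With a 4-note motive the entries are Ab4, G4, F4, each down a 2nd from the previous.
Continuing the starts: Eb4 → Db4 → C4.
From C4 the diatonic shape gives C4 F3 Ab3 Bb3.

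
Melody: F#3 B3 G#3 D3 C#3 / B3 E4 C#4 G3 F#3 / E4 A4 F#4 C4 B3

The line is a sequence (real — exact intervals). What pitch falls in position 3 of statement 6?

The unit is 5 notes. Position-3 pitches of the 3 shown cells: G#3, C#4, F#4.
Extending up a 4th: B4 → E5 → A5.

A5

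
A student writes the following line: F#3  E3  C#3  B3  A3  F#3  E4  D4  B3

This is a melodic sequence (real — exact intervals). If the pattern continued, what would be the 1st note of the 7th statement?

C6

The unit is 3 notes. Position-1 pitches of the 3 shown cells: F#3, B3, E4.
Carrying that up a 4th forward: A4 → D5 → G5 → C6.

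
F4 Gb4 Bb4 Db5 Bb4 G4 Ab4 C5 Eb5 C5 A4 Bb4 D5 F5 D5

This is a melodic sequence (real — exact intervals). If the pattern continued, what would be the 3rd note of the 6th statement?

G#5

The unit is 5 notes. Position-3 pitches of the 3 shown cells: Bb4, C5, D5.
Extending up a 2nd: E5 → F#5 → G#5.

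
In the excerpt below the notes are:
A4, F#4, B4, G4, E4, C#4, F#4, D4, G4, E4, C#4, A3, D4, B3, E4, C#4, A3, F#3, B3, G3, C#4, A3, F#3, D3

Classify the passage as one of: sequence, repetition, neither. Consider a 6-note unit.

Each 6-note cell is the previous one transposed down a 3rd.

sequence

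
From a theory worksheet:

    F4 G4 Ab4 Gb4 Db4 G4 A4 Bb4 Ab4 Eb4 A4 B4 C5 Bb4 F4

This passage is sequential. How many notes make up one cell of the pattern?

15 notes total. Splitting into 3 groups of 5:
F4 G4 Ab4 Gb4 Db4 | G4 A4 Bb4 Ab4 Eb4 | A4 B4 C5 Bb4 F4
Every group is a transposition up a 2nd of the one before; no shorter unit works.

5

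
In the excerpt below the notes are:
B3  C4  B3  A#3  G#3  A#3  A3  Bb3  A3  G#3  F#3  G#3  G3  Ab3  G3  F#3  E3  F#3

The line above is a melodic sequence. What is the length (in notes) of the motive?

6

18 notes total. Splitting into 3 groups of 6:
B3 C4 B3 A#3 G#3 A#3 | A3 Bb3 A3 G#3 F#3 G#3 | G3 Ab3 G3 F#3 E3 F#3
That's a consistent down a 2nd shift per cell, and no other grouping gives one.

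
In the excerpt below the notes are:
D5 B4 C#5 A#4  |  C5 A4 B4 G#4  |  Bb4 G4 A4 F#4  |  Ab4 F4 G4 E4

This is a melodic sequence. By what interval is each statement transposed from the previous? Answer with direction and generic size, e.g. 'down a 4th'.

The 4-note cells begin on D5, C5, Bb4, Ab4 — each down a 2nd from the last.
D5 to C5 is down a 2nd.

down a 2nd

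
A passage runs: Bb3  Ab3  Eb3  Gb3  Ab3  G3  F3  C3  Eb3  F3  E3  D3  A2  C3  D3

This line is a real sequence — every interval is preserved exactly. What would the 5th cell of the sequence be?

With a 5-note motive the entries are Bb3, G3, E3, each down a 3rd from the previous.
Extending down a 3rd: C#3 → A#2.
Statement 5 starts on A#2 and keeps the same exact contour: A#2 G#2 D#2 F#2 G#2.

A#2 G#2 D#2 F#2 G#2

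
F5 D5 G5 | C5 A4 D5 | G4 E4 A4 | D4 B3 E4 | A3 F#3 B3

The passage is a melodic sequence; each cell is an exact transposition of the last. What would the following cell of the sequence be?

Taking 3-note groups, the heads are F5, C5, G4, D4, A3: the pattern moves down a 4th.
Statement 6 starts on E3 and keeps the same exact contour: E3 C#3 F#3.

E3 C#3 F#3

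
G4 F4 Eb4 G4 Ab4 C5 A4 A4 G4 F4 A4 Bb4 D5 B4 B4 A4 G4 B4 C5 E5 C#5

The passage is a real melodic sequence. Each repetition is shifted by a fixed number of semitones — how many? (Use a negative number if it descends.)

The 7-note cells begin on G4, A4, B4 — each up a 2nd from the last.
G4→A4 is 69 − 67 = 2 semitones.

2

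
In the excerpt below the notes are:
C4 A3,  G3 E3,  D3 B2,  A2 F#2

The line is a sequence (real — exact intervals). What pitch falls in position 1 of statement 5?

The unit is 2 notes. Position-1 pitches of the 4 shown cells: C4, G3, D3, A2.
From A2, down a 4th gives E2.

E2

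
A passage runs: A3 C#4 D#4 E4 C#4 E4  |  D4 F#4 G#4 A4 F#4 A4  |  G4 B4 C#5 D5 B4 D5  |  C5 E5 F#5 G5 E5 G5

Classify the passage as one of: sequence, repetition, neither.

Each 6-note cell is the previous one transposed up a 4th.

sequence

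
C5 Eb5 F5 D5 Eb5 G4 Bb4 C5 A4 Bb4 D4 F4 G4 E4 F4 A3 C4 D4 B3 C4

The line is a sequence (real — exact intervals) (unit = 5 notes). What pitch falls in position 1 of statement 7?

F#2

With 5-note cells, note 1 of each statement runs C5, G4, D4, A3.
Each moves down a 4th. Continuing: E3 → B2 → F#2.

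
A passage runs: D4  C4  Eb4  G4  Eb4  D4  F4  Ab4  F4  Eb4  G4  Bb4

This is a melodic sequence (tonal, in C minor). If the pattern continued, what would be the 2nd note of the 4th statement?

F4

The unit is 4 notes. Position-2 pitches of the 3 shown cells: C4, D4, Eb4.
From Eb4, up a 2nd gives F4.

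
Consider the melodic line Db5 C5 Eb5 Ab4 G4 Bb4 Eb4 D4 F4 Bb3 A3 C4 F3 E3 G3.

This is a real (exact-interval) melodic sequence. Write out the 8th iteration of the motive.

D2 C#2 E2

Unit = 3 notes; the statements start on Db5, Ab4, Eb4, Bb3, F3, moving down a 4th each time.
Carrying on: C3 → G2 → D2.
Statement 8 starts on D2 and keeps the same exact contour: D2 C#2 E2.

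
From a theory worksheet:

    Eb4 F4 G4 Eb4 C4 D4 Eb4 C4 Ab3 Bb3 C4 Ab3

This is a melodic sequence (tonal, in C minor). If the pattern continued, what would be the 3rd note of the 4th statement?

Ab3

The unit is 4 notes. Position-3 pitches of the 3 shown cells: G4, Eb4, C4.
One more down a 3rd gives Ab3.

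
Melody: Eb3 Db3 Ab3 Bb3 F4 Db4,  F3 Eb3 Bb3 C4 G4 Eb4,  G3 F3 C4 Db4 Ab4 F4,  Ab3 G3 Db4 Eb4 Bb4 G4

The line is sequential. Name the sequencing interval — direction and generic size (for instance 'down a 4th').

The 6-note cells begin on Eb3, F3, G3, Ab3 — each up a 2nd from the last.
From Eb3 to F3: up a 2nd.

up a 2nd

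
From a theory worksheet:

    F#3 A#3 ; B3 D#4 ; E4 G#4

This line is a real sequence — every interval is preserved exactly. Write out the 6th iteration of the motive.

G5 B5

With a 2-note motive the entries are F#3, B3, E4, each up a 4th from the previous.
Continuing the starts: A4 → D5 → G5.
So cell 6 is G5 B5.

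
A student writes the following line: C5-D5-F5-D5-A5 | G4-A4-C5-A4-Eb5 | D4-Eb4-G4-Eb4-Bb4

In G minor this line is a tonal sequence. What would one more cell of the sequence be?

Unit = 5 notes; the statements start on C5, G4, D4, moving down a 4th each time.
From A3 the diatonic shape gives A3 Bb3 D4 Bb3 F4.

A3 Bb3 D4 Bb3 F4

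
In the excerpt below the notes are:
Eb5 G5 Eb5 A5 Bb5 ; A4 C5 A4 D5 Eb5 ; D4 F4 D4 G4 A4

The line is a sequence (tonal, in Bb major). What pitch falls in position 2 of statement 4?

With 5-note cells, note 2 of each statement runs G5, C5, F4.
One more down a 5th gives Bb3.

Bb3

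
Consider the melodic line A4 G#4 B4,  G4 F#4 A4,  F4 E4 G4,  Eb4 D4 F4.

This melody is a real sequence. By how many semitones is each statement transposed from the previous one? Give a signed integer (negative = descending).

Unit = 3 notes; the statements start on A4, G4, F4, Eb4, moving down a 2nd each time.
A4 to G4 spans -2 semitones.

-2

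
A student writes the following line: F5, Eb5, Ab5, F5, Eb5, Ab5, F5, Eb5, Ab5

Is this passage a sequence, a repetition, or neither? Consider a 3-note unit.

Each 3-note cell is identical (F5 Eb5 Ab5), restated at the same pitch.

repetition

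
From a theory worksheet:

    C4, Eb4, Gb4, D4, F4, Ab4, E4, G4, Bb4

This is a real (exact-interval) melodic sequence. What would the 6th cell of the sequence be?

A#4 C#5 E5

Taking 3-note groups, the heads are C4, D4, E4: the pattern moves up a 2nd.
Continuing the starts: F#4 → G#4 → A#4.
Statement 6 starts on A#4 and keeps the same exact contour: A#4 C#5 E5.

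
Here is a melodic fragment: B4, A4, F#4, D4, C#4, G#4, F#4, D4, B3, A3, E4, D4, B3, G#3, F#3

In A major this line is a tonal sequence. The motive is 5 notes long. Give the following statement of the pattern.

With a 5-note motive the entries are B4, G#4, E4, each down a 3rd from the previous.
So cell 4 is C#4 B3 G#3 E3 D3.

C#4 B3 G#3 E3 D3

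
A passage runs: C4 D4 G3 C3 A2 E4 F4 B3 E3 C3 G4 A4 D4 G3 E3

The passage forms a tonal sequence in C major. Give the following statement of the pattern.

Unit = 5 notes; the statements start on C4, E4, G4, moving up a 3rd each time.
So cell 4 is B4 C5 F4 B3 G3.

B4 C5 F4 B3 G3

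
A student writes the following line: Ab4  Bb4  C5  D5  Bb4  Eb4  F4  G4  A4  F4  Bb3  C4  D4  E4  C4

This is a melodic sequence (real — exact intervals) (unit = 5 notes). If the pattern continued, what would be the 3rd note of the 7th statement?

F#2

Grouping in 5s, the 3rd note of each cell is C5, G4, D4.
Carrying that down a 4th forward: A3 → E3 → B2 → F#2.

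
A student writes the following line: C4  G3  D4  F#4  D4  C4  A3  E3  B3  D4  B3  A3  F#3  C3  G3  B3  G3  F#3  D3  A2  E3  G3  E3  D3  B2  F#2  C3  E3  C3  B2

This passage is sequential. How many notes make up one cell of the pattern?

6

30 notes total. Splitting into 5 groups of 6:
C4 G3 D4 F#4 D4 C4 | A3 E3 B3 D4 B3 A3 | F#3 C3 G3 B3 G3 F#3 | D3 A2 E3 G3 E3 D3 | B2 F#2 C3 E3 C3 B2
Every group is a transposition down a 3rd of the one before; no shorter unit works.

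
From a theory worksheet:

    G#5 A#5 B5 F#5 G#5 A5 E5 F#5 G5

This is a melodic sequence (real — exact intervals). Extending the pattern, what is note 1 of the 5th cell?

The unit is 3 notes. Position-1 pitches of the 3 shown cells: G#5, F#5, E5.
Carrying that down a 2nd forward: D5 → C5.

C5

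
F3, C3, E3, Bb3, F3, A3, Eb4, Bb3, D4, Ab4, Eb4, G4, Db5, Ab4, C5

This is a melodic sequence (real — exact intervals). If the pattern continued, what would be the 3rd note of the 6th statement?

F5

Grouping in 3s, the 3rd note of each cell is E3, A3, D4, G4, C5.
Each moves up a 4th; the next is F5.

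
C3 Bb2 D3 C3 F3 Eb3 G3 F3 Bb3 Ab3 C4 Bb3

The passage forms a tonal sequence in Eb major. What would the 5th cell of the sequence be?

Ab4 G4 Bb4 Ab4

Unit = 4 notes; the statements start on C3, F3, Bb3, moving up a 4th each time.
Carrying on: Eb4 → Ab4.
Statement 5 starts on Ab4 and keeps the same diatonic contour: Ab4 G4 Bb4 Ab4.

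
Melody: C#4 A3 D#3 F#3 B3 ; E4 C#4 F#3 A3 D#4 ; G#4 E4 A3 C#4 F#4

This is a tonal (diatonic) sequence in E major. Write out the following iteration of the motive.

B4 G#4 C#4 E4 A4

With a 5-note motive the entries are C#4, E4, G#4, each up a 3rd from the previous.
From B4 the diatonic shape gives B4 G#4 C#4 E4 A4.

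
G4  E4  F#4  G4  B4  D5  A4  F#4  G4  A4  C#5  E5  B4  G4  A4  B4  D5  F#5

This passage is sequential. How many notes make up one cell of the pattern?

6

Try groups of 6 (3 cells in 18 notes):
G4 E4 F#4 G4 B4 D5 | A4 F#4 G4 A4 C#5 E5 | B4 G4 A4 B4 D5 F#5
That's a consistent up a 2nd shift per cell, and no other grouping gives one.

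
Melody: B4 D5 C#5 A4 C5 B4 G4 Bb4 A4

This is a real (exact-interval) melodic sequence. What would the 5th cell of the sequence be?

With a 3-note motive the entries are B4, A4, G4, each down a 2nd from the previous.
Carrying on: F4 → Eb4.
From Eb4 the exact shape gives Eb4 Gb4 F4.

Eb4 Gb4 F4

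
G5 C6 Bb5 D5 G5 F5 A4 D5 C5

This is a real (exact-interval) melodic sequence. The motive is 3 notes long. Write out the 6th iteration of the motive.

Taking 3-note groups, the heads are G5, D5, A4: the pattern moves down a 4th.
Continuing the starts: E4 → B3 → F#3.
From F#3 the exact shape gives F#3 B3 A3.

F#3 B3 A3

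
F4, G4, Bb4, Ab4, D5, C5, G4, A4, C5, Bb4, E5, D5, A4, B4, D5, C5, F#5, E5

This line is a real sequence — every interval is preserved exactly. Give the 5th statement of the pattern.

C#5 D#5 F#5 E5 A#5 G#5

Taking 6-note groups, the heads are F4, G4, A4: the pattern moves up a 2nd.
Extending up a 2nd: B4 → C#5.
So cell 5 is C#5 D#5 F#5 E5 A#5 G#5.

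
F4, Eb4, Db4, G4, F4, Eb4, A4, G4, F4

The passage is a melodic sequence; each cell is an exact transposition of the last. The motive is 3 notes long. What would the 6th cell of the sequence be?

D#5 C#5 B4

The 3-note cells begin on F4, G4, A4 — each up a 2nd from the last.
Extending up a 2nd: B4 → C#5 → D#5.
Statement 6 starts on D#5 and keeps the same exact contour: D#5 C#5 B4.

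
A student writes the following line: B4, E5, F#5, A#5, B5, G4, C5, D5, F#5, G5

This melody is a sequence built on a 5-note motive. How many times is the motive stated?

10 notes in groups of 5 gives 10/5 = 2 statements.
Starts: B4, G4 — each down a 3rd.

2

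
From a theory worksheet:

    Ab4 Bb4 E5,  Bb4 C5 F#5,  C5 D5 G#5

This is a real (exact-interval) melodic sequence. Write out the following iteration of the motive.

Unit = 3 notes; the statements start on Ab4, Bb4, C5, moving up a 2nd each time.
From D5 the exact shape gives D5 E5 A#5.

D5 E5 A#5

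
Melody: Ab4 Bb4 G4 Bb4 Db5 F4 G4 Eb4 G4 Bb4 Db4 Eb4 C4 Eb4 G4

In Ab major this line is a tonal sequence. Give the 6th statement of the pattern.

The 5-note cells begin on Ab4, F4, Db4 — each down a 3rd from the last.
Continuing the starts: Bb3 → G3 → Eb3.
Statement 6 starts on Eb3 and keeps the same diatonic contour: Eb3 F3 Db3 F3 Ab3.

Eb3 F3 Db3 F3 Ab3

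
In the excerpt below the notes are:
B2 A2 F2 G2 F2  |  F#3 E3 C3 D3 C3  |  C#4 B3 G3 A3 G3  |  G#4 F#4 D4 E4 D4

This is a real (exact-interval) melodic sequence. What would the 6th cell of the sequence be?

A#5 G#5 E5 F#5 E5

The 5-note cells begin on B2, F#3, C#4, G#4 — each up a 5th from the last.
Carrying on: D#5 → A#5.
Statement 6 starts on A#5 and keeps the same exact contour: A#5 G#5 E5 F#5 E5.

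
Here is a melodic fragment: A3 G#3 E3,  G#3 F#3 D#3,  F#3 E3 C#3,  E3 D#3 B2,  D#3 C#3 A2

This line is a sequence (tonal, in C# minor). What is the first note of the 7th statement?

Taking 3-note groups, the heads are A3, G#3, F#3, E3, D#3: the pattern moves down a 2nd.
Continuing: C#3 → B2. Statement 7 starts on B2.

B2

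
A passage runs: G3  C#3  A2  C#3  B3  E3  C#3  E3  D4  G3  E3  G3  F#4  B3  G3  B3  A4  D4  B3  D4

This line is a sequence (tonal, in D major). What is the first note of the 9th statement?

B5

Unit = 4 notes; the statements start on G3, B3, D4, F#4, A4, moving up a 3rd each time.
Extending the heads up a 3rd: C#5 → E5 → G5 → B5.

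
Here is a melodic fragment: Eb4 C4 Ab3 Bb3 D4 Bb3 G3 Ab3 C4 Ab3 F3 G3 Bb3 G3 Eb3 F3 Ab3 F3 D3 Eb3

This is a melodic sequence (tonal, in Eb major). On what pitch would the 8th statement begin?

Eb3

Unit = 4 notes; the statements start on Eb4, D4, C4, Bb3, Ab3, moving down a 2nd each time.
Extending the heads down a 2nd: G3 → F3 → Eb3.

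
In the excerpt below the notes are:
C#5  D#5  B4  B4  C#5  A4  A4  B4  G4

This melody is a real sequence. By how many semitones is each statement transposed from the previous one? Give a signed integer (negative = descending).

-2

The 3-note cells begin on C#5, B4, A4 — each down a 2nd from the last.
C#5→B4 is 71 − 73 = -2 semitones.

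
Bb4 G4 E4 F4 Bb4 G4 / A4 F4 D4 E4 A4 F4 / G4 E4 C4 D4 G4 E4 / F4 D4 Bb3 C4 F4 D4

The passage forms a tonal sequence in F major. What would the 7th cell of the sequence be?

With a 6-note motive the entries are Bb4, A4, G4, F4, each down a 2nd from the previous.
Extending down a 2nd: E4 → D4 → C4.
So cell 7 is C4 A3 F3 G3 C4 A3.

C4 A3 F3 G3 C4 A3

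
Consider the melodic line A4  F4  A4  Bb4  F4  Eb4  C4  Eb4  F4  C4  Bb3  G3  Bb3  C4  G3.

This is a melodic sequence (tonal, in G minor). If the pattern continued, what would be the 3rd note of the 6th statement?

The unit is 5 notes. Position-3 pitches of the 3 shown cells: A4, Eb4, Bb3.
Carrying that down a 4th forward: F3 → C3 → G2.

G2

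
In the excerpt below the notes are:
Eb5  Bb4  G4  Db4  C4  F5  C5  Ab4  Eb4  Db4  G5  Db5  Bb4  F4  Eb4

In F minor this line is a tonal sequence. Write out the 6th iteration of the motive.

Unit = 5 notes; the statements start on Eb5, F5, G5, moving up a 2nd each time.
Extending up a 2nd: Ab5 → Bb5 → C6.
So cell 6 is C6 G5 Eb5 Bb4 Ab4.

C6 G5 Eb5 Bb4 Ab4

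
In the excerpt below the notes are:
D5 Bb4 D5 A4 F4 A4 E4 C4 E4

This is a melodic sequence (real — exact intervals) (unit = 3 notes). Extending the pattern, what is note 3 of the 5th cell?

Grouping in 3s, the 3rd note of each cell is D5, A4, E4.
Extending down a 4th: B3 → F#3.

F#3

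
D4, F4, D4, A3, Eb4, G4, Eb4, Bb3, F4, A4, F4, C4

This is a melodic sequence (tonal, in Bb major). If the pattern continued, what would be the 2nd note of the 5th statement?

C5

With 4-note cells, note 2 of each statement runs F4, G4, A4.
Extending up a 2nd: Bb4 → C5.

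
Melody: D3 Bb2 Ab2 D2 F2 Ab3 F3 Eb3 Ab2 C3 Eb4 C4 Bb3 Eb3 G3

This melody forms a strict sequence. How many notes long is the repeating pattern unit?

5

Try groups of 5 (3 cells in 15 notes):
D3 Bb2 Ab2 D2 F2 | Ab3 F3 Eb3 Ab2 C3 | Eb4 C4 Bb3 Eb3 G3
That's a consistent up a 5th shift per cell, and no other grouping gives one.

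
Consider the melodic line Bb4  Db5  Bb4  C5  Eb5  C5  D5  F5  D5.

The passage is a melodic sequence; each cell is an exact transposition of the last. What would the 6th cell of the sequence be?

G#5 B5 G#5

The 3-note cells begin on Bb4, C5, D5 — each up a 2nd from the last.
Extending up a 2nd: E5 → F#5 → G#5.
From G#5 the exact shape gives G#5 B5 G#5.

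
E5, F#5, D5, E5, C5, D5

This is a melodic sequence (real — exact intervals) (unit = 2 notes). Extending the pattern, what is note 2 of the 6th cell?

The unit is 2 notes. Position-2 pitches of the 3 shown cells: F#5, E5, D5.
Extending down a 2nd: C5 → Bb4 → Ab4.

Ab4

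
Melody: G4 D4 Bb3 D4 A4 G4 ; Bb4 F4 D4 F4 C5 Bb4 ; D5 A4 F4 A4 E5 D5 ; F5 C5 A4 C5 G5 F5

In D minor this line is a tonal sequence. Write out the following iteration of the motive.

A5 E5 C5 E5 Bb5 A5

Taking 6-note groups, the heads are G4, Bb4, D5, F5: the pattern moves up a 3rd.
Statement 5 starts on A5 and keeps the same diatonic contour: A5 E5 C5 E5 Bb5 A5.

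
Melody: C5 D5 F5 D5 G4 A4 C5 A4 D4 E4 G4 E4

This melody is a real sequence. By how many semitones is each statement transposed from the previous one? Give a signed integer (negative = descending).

-5

With a 4-note motive the entries are C5, G4, D4, each down a 4th from the previous.
C5 to G4 spans -5 semitones.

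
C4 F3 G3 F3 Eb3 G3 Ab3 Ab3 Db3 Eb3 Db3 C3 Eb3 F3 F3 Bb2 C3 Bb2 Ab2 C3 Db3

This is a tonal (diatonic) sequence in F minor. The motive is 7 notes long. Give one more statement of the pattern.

Db3 G2 Ab2 G2 F2 Ab2 Bb2

With a 7-note motive the entries are C4, Ab3, F3, each down a 3rd from the previous.
So cell 4 is Db3 G2 Ab2 G2 F2 Ab2 Bb2.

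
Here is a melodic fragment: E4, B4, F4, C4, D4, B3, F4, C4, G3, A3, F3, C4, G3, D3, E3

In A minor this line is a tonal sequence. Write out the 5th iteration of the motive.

The 5-note cells begin on E4, B3, F3 — each down a 4th from the last.
Carrying on: C3 → G2.
Statement 5 starts on G2 and keeps the same diatonic contour: G2 D3 A2 E2 F2.

G2 D3 A2 E2 F2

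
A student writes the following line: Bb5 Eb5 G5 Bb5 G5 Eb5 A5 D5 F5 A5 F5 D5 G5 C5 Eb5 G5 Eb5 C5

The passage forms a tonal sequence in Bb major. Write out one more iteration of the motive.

With a 6-note motive the entries are Bb5, A5, G5, each down a 2nd from the previous.
So cell 4 is F5 Bb4 D5 F5 D5 Bb4.

F5 Bb4 D5 F5 D5 Bb4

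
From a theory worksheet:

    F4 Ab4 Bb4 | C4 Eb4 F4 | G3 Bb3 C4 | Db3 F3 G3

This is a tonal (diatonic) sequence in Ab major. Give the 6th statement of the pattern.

Eb2 G2 Ab2

Taking 3-note groups, the heads are F4, C4, G3, Db3: the pattern moves down a 4th.
Extending down a 4th: Ab2 → Eb2.
Statement 6 starts on Eb2 and keeps the same diatonic contour: Eb2 G2 Ab2.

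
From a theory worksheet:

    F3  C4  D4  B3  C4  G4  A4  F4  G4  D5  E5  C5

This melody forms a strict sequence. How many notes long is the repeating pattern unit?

Try groups of 4 (3 cells in 12 notes):
F3 C4 D4 B3 | C4 G4 A4 F4 | G4 D5 E5 C5
That's a consistent up a 5th shift per cell, and no other grouping gives one.

4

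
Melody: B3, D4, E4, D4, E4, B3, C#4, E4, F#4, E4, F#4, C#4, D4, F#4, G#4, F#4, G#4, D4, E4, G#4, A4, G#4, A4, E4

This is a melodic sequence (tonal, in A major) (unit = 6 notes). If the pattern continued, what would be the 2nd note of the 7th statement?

C#5

The unit is 6 notes. Position-2 pitches of the 4 shown cells: D4, E4, F#4, G#4.
Carrying that up a 2nd forward: A4 → B4 → C#5.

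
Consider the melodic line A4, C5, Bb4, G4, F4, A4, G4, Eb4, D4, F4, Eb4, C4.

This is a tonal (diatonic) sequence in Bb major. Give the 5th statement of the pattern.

G3 Bb3 A3 F3

Taking 4-note groups, the heads are A4, F4, D4: the pattern moves down a 3rd.
Carrying on: Bb3 → G3.
From G3 the diatonic shape gives G3 Bb3 A3 F3.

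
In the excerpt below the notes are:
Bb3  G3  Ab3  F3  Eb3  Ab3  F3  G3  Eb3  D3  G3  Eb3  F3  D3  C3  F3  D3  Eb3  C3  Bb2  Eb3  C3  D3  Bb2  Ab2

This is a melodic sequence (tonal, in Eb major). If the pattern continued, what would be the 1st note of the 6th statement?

D3

With 5-note cells, note 1 of each statement runs Bb3, Ab3, G3, F3, Eb3.
Each moves down a 2nd; the next is D3.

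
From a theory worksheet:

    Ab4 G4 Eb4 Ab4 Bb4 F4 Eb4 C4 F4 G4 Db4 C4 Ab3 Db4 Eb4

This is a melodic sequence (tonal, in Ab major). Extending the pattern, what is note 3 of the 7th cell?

With 5-note cells, note 3 of each statement runs Eb4, C4, Ab3.
Each moves down a 3rd. Continuing: F3 → Db3 → Bb2 → G2.

G2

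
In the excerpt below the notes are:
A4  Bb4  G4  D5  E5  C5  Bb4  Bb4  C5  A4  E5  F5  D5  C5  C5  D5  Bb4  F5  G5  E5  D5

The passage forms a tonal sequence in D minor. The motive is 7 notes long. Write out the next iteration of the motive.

D5 E5 C5 G5 A5 F5 E5

The 7-note cells begin on A4, Bb4, C5 — each up a 2nd from the last.
Statement 4 starts on D5 and keeps the same diatonic contour: D5 E5 C5 G5 A5 F5 E5.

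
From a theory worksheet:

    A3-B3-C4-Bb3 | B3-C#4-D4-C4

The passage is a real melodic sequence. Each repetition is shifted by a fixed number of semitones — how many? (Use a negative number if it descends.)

With a 4-note motive the entries are A3, B3, each up a 2nd from the previous.
Counting half-steps from A3 to B3: 2.

2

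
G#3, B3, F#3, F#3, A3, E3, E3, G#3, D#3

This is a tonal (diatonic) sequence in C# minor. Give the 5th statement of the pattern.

C#3 E3 B2

The 3-note cells begin on G#3, F#3, E3 — each down a 2nd from the last.
Extending down a 2nd: D#3 → C#3.
So cell 5 is C#3 E3 B2.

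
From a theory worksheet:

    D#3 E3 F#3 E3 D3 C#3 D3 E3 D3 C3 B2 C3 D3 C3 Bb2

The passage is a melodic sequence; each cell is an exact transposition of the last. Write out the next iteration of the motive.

Taking 5-note groups, the heads are D#3, C#3, B2: the pattern moves down a 2nd.
So cell 4 is A2 Bb2 C3 Bb2 Ab2.

A2 Bb2 C3 Bb2 Ab2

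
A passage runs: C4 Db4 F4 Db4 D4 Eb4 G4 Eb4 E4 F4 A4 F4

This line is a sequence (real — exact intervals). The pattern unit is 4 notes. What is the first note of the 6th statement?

A#4

The 4-note cells begin on C4, D4, E4 — each up a 2nd from the last.
Continuing: F#4 → G#4 → A#4. Statement 6 starts on A#4.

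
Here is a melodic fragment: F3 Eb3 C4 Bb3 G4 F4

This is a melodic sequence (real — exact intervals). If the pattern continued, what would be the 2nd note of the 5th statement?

With 2-note cells, note 2 of each statement runs Eb3, Bb3, F4.
Each moves up a 5th. Continuing: C5 → G5.

G5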